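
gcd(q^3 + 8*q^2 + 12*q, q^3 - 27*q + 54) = q + 6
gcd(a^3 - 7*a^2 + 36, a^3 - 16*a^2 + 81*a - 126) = a^2 - 9*a + 18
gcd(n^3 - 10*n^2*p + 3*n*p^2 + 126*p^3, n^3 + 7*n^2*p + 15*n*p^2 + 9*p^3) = n + 3*p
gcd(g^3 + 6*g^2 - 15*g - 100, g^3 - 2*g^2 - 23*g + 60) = g^2 + g - 20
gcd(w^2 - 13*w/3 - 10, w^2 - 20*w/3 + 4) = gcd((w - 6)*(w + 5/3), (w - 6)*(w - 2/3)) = w - 6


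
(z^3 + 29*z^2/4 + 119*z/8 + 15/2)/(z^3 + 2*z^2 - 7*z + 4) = (8*z^2 + 26*z + 15)/(8*(z^2 - 2*z + 1))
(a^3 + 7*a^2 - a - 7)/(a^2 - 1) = a + 7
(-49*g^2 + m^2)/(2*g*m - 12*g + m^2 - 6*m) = (-49*g^2 + m^2)/(2*g*m - 12*g + m^2 - 6*m)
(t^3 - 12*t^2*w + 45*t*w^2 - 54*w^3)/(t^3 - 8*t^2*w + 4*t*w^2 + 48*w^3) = (t^2 - 6*t*w + 9*w^2)/(t^2 - 2*t*w - 8*w^2)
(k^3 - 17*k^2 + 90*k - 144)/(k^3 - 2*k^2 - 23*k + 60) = (k^2 - 14*k + 48)/(k^2 + k - 20)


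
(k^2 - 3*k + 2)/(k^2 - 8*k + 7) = (k - 2)/(k - 7)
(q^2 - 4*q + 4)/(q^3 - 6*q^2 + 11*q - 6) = (q - 2)/(q^2 - 4*q + 3)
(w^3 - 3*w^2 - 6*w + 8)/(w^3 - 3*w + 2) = (w - 4)/(w - 1)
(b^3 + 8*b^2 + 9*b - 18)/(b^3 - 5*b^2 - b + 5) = (b^2 + 9*b + 18)/(b^2 - 4*b - 5)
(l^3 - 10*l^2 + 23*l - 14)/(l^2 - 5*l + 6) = (l^2 - 8*l + 7)/(l - 3)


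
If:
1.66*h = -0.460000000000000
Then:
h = -0.28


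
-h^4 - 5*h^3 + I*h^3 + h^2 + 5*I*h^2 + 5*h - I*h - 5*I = (h + 5)*(h - I)*(I*h - I)*(I*h + I)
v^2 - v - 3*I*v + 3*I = (v - 1)*(v - 3*I)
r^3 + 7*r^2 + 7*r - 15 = (r - 1)*(r + 3)*(r + 5)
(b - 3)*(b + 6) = b^2 + 3*b - 18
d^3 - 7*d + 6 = (d - 2)*(d - 1)*(d + 3)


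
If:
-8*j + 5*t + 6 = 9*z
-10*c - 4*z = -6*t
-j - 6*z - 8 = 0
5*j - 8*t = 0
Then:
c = 26/9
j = 16/3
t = 10/3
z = -20/9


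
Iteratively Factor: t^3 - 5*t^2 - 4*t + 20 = (t + 2)*(t^2 - 7*t + 10) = (t - 5)*(t + 2)*(t - 2)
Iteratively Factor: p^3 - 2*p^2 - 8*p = (p + 2)*(p^2 - 4*p) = (p - 4)*(p + 2)*(p)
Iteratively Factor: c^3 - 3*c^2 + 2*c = (c - 1)*(c^2 - 2*c) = (c - 2)*(c - 1)*(c)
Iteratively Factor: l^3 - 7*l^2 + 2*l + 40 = (l - 4)*(l^2 - 3*l - 10) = (l - 4)*(l + 2)*(l - 5)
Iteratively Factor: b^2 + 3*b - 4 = (b + 4)*(b - 1)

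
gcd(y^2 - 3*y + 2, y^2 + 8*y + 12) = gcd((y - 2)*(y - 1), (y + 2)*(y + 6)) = 1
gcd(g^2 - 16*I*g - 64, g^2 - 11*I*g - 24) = g - 8*I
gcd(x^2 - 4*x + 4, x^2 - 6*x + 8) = x - 2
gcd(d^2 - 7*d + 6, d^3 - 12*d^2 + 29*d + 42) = d - 6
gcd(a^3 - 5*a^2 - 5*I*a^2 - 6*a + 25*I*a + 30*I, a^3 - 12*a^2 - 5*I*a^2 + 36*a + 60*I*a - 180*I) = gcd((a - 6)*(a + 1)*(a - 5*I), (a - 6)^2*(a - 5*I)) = a^2 + a*(-6 - 5*I) + 30*I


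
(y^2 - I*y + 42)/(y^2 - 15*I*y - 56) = (y + 6*I)/(y - 8*I)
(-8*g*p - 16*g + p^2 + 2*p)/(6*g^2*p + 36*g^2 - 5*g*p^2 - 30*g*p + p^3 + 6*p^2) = (-8*g*p - 16*g + p^2 + 2*p)/(6*g^2*p + 36*g^2 - 5*g*p^2 - 30*g*p + p^3 + 6*p^2)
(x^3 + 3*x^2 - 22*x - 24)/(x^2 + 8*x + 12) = (x^2 - 3*x - 4)/(x + 2)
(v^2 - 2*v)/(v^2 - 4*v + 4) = v/(v - 2)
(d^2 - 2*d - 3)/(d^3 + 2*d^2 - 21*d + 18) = (d + 1)/(d^2 + 5*d - 6)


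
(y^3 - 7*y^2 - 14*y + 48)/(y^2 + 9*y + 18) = (y^2 - 10*y + 16)/(y + 6)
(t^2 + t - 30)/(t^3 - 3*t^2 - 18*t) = (-t^2 - t + 30)/(t*(-t^2 + 3*t + 18))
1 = 1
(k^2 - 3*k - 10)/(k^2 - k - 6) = (k - 5)/(k - 3)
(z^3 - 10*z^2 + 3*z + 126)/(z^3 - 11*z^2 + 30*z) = (z^2 - 4*z - 21)/(z*(z - 5))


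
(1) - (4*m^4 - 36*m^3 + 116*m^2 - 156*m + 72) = -4*m^4 + 36*m^3 - 116*m^2 + 156*m - 71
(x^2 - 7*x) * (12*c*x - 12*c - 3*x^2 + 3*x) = 12*c*x^3 - 96*c*x^2 + 84*c*x - 3*x^4 + 24*x^3 - 21*x^2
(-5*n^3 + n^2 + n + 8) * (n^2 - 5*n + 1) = -5*n^5 + 26*n^4 - 9*n^3 + 4*n^2 - 39*n + 8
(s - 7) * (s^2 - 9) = s^3 - 7*s^2 - 9*s + 63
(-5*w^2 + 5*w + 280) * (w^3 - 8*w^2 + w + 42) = -5*w^5 + 45*w^4 + 235*w^3 - 2445*w^2 + 490*w + 11760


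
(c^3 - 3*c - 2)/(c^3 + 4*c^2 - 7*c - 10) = (c + 1)/(c + 5)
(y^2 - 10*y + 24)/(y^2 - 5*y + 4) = (y - 6)/(y - 1)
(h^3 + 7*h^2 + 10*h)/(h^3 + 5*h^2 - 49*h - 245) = h*(h + 2)/(h^2 - 49)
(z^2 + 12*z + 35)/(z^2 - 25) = (z + 7)/(z - 5)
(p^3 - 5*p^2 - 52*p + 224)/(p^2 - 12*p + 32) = p + 7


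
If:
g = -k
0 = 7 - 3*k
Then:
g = -7/3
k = 7/3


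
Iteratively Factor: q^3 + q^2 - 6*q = (q - 2)*(q^2 + 3*q) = q*(q - 2)*(q + 3)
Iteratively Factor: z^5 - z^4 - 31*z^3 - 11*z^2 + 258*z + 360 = (z + 2)*(z^4 - 3*z^3 - 25*z^2 + 39*z + 180) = (z - 5)*(z + 2)*(z^3 + 2*z^2 - 15*z - 36) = (z - 5)*(z + 2)*(z + 3)*(z^2 - z - 12) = (z - 5)*(z - 4)*(z + 2)*(z + 3)*(z + 3)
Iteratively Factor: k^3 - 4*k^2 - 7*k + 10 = (k + 2)*(k^2 - 6*k + 5) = (k - 1)*(k + 2)*(k - 5)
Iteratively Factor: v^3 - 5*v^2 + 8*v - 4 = (v - 1)*(v^2 - 4*v + 4) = (v - 2)*(v - 1)*(v - 2)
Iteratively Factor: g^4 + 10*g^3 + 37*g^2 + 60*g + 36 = (g + 2)*(g^3 + 8*g^2 + 21*g + 18) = (g + 2)*(g + 3)*(g^2 + 5*g + 6) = (g + 2)^2*(g + 3)*(g + 3)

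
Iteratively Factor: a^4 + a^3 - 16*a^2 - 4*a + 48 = (a + 2)*(a^3 - a^2 - 14*a + 24) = (a - 3)*(a + 2)*(a^2 + 2*a - 8) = (a - 3)*(a + 2)*(a + 4)*(a - 2)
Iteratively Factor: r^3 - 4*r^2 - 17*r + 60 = (r - 3)*(r^2 - r - 20) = (r - 3)*(r + 4)*(r - 5)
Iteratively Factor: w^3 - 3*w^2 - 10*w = (w)*(w^2 - 3*w - 10) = w*(w - 5)*(w + 2)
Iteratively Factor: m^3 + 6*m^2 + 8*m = (m + 4)*(m^2 + 2*m) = (m + 2)*(m + 4)*(m)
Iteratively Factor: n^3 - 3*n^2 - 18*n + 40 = (n + 4)*(n^2 - 7*n + 10) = (n - 2)*(n + 4)*(n - 5)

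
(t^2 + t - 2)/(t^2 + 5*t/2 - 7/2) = 2*(t + 2)/(2*t + 7)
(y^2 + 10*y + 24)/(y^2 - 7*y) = (y^2 + 10*y + 24)/(y*(y - 7))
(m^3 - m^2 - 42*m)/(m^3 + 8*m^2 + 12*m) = (m - 7)/(m + 2)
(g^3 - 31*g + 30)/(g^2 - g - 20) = (g^2 + 5*g - 6)/(g + 4)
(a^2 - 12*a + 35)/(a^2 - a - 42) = (a - 5)/(a + 6)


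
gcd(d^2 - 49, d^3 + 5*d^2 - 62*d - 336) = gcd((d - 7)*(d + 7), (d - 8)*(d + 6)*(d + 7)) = d + 7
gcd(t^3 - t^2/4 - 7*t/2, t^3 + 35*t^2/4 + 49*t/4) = t^2 + 7*t/4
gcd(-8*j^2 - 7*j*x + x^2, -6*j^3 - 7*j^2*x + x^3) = j + x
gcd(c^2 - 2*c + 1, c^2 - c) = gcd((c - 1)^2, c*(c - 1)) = c - 1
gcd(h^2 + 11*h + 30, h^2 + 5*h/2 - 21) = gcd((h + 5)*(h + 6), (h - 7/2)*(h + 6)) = h + 6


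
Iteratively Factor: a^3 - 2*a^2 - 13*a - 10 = (a - 5)*(a^2 + 3*a + 2) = (a - 5)*(a + 1)*(a + 2)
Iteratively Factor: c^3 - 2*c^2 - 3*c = (c)*(c^2 - 2*c - 3) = c*(c - 3)*(c + 1)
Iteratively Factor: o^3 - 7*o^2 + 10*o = (o - 2)*(o^2 - 5*o) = (o - 5)*(o - 2)*(o)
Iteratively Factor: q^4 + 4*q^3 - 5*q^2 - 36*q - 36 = (q + 3)*(q^3 + q^2 - 8*q - 12) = (q + 2)*(q + 3)*(q^2 - q - 6) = (q - 3)*(q + 2)*(q + 3)*(q + 2)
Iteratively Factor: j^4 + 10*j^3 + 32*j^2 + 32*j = (j + 4)*(j^3 + 6*j^2 + 8*j) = (j + 2)*(j + 4)*(j^2 + 4*j) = j*(j + 2)*(j + 4)*(j + 4)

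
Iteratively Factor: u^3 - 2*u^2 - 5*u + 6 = (u - 1)*(u^2 - u - 6) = (u - 1)*(u + 2)*(u - 3)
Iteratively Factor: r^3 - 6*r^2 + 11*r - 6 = (r - 1)*(r^2 - 5*r + 6) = (r - 2)*(r - 1)*(r - 3)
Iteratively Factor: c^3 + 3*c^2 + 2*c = (c + 2)*(c^2 + c) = c*(c + 2)*(c + 1)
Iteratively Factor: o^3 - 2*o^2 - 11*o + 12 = (o + 3)*(o^2 - 5*o + 4) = (o - 4)*(o + 3)*(o - 1)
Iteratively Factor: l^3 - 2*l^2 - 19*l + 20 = (l - 1)*(l^2 - l - 20) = (l - 5)*(l - 1)*(l + 4)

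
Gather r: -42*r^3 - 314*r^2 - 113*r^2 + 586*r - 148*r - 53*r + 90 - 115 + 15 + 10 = -42*r^3 - 427*r^2 + 385*r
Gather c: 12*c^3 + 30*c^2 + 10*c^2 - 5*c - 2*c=12*c^3 + 40*c^2 - 7*c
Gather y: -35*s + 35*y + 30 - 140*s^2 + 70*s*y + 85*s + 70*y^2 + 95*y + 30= -140*s^2 + 50*s + 70*y^2 + y*(70*s + 130) + 60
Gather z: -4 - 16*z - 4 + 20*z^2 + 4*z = 20*z^2 - 12*z - 8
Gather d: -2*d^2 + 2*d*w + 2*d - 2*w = -2*d^2 + d*(2*w + 2) - 2*w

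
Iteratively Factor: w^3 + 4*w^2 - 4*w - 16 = (w + 4)*(w^2 - 4) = (w + 2)*(w + 4)*(w - 2)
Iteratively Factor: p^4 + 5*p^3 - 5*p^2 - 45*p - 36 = (p + 3)*(p^3 + 2*p^2 - 11*p - 12) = (p + 3)*(p + 4)*(p^2 - 2*p - 3) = (p + 1)*(p + 3)*(p + 4)*(p - 3)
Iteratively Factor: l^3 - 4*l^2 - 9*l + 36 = (l - 4)*(l^2 - 9) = (l - 4)*(l - 3)*(l + 3)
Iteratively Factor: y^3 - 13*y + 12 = (y - 1)*(y^2 + y - 12) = (y - 1)*(y + 4)*(y - 3)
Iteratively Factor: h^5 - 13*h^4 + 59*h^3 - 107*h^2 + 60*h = (h)*(h^4 - 13*h^3 + 59*h^2 - 107*h + 60) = h*(h - 1)*(h^3 - 12*h^2 + 47*h - 60) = h*(h - 5)*(h - 1)*(h^2 - 7*h + 12) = h*(h - 5)*(h - 3)*(h - 1)*(h - 4)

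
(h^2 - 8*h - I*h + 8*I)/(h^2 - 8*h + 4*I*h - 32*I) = (h - I)/(h + 4*I)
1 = 1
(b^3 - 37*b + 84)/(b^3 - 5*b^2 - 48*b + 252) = (b^2 - 7*b + 12)/(b^2 - 12*b + 36)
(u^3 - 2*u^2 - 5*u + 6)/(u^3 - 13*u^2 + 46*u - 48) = (u^2 + u - 2)/(u^2 - 10*u + 16)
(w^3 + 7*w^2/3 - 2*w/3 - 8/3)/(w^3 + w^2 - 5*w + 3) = (3*w^2 + 10*w + 8)/(3*(w^2 + 2*w - 3))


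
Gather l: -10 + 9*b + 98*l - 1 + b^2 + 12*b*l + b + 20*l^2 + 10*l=b^2 + 10*b + 20*l^2 + l*(12*b + 108) - 11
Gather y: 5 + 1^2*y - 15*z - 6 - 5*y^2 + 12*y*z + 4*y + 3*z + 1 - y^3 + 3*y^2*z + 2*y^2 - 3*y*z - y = -y^3 + y^2*(3*z - 3) + y*(9*z + 4) - 12*z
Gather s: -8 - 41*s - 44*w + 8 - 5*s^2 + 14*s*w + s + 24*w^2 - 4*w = -5*s^2 + s*(14*w - 40) + 24*w^2 - 48*w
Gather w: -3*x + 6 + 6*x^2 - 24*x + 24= 6*x^2 - 27*x + 30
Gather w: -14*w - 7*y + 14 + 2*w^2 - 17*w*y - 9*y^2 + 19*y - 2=2*w^2 + w*(-17*y - 14) - 9*y^2 + 12*y + 12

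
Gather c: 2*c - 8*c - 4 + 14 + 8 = 18 - 6*c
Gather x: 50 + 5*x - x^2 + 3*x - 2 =-x^2 + 8*x + 48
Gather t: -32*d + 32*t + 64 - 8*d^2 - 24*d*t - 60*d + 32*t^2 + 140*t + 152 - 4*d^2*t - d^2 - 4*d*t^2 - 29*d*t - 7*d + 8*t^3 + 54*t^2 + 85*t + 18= -9*d^2 - 99*d + 8*t^3 + t^2*(86 - 4*d) + t*(-4*d^2 - 53*d + 257) + 234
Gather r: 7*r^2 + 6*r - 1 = 7*r^2 + 6*r - 1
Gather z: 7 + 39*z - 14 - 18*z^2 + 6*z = -18*z^2 + 45*z - 7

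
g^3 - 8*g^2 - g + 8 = (g - 8)*(g - 1)*(g + 1)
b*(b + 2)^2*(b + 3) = b^4 + 7*b^3 + 16*b^2 + 12*b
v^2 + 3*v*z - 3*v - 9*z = (v - 3)*(v + 3*z)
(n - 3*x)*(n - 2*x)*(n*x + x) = n^3*x - 5*n^2*x^2 + n^2*x + 6*n*x^3 - 5*n*x^2 + 6*x^3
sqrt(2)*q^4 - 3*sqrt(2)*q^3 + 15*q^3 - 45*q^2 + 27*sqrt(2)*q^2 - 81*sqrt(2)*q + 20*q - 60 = (q - 3)*(q + 2*sqrt(2))*(q + 5*sqrt(2))*(sqrt(2)*q + 1)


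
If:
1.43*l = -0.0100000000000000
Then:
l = -0.01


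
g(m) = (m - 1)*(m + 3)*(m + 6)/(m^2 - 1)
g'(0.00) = -9.00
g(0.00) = 18.00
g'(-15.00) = 0.95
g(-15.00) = -7.71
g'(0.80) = -2.09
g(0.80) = 14.36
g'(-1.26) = -146.93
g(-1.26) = -31.72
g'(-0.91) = -1233.57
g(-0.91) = 118.20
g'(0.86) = -1.89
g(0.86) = 14.24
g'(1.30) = -0.89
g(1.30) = 13.65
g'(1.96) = -0.14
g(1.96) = 13.34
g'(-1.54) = -33.29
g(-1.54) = -12.06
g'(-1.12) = -693.44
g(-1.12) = -76.45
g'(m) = -2*m*(m - 1)*(m + 3)*(m + 6)/(m^2 - 1)^2 + (m - 1)*(m + 3)/(m^2 - 1) + (m - 1)*(m + 6)/(m^2 - 1) + (m + 3)*(m + 6)/(m^2 - 1)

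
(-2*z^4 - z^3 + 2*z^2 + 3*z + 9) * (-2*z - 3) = 4*z^5 + 8*z^4 - z^3 - 12*z^2 - 27*z - 27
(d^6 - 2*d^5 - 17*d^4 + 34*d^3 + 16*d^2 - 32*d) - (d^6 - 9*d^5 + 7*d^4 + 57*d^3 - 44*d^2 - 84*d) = 7*d^5 - 24*d^4 - 23*d^3 + 60*d^2 + 52*d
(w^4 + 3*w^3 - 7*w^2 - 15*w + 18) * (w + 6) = w^5 + 9*w^4 + 11*w^3 - 57*w^2 - 72*w + 108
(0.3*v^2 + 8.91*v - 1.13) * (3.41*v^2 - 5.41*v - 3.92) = 1.023*v^4 + 28.7601*v^3 - 53.2324*v^2 - 28.8139*v + 4.4296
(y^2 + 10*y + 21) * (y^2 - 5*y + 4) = y^4 + 5*y^3 - 25*y^2 - 65*y + 84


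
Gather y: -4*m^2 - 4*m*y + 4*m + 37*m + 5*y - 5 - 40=-4*m^2 + 41*m + y*(5 - 4*m) - 45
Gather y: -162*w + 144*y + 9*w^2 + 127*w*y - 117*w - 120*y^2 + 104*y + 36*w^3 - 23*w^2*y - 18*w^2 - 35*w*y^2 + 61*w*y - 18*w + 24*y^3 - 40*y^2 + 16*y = 36*w^3 - 9*w^2 - 297*w + 24*y^3 + y^2*(-35*w - 160) + y*(-23*w^2 + 188*w + 264)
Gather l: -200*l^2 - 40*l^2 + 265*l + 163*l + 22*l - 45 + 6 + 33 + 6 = -240*l^2 + 450*l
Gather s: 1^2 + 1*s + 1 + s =2*s + 2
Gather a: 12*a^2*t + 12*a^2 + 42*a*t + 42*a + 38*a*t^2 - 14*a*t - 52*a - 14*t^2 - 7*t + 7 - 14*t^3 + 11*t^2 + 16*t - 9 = a^2*(12*t + 12) + a*(38*t^2 + 28*t - 10) - 14*t^3 - 3*t^2 + 9*t - 2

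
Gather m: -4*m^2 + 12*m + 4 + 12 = -4*m^2 + 12*m + 16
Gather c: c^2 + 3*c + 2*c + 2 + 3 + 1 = c^2 + 5*c + 6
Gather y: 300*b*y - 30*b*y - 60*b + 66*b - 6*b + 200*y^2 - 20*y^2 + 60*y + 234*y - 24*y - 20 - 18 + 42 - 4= 180*y^2 + y*(270*b + 270)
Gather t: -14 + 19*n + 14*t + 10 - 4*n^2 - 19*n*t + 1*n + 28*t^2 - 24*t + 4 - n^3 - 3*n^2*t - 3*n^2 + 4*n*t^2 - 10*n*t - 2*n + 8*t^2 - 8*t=-n^3 - 7*n^2 + 18*n + t^2*(4*n + 36) + t*(-3*n^2 - 29*n - 18)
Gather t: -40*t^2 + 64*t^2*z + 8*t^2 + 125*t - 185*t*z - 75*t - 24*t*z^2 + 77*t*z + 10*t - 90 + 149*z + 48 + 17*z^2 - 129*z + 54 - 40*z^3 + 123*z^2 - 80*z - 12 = t^2*(64*z - 32) + t*(-24*z^2 - 108*z + 60) - 40*z^3 + 140*z^2 - 60*z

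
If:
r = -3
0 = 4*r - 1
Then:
No Solution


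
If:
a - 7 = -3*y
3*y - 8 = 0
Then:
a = -1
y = 8/3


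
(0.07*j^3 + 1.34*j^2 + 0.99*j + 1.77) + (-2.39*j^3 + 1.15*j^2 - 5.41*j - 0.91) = -2.32*j^3 + 2.49*j^2 - 4.42*j + 0.86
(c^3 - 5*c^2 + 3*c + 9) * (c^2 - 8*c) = c^5 - 13*c^4 + 43*c^3 - 15*c^2 - 72*c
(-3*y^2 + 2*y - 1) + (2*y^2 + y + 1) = -y^2 + 3*y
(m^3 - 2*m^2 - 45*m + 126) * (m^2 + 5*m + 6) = m^5 + 3*m^4 - 49*m^3 - 111*m^2 + 360*m + 756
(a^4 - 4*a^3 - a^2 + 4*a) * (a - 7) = a^5 - 11*a^4 + 27*a^3 + 11*a^2 - 28*a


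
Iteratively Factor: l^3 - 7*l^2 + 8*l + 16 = (l - 4)*(l^2 - 3*l - 4) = (l - 4)^2*(l + 1)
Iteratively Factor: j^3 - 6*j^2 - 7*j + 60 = (j - 5)*(j^2 - j - 12) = (j - 5)*(j + 3)*(j - 4)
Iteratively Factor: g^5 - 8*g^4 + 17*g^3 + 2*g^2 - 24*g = (g)*(g^4 - 8*g^3 + 17*g^2 + 2*g - 24) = g*(g + 1)*(g^3 - 9*g^2 + 26*g - 24) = g*(g - 3)*(g + 1)*(g^2 - 6*g + 8) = g*(g - 3)*(g - 2)*(g + 1)*(g - 4)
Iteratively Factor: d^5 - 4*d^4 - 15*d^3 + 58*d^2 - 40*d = (d - 2)*(d^4 - 2*d^3 - 19*d^2 + 20*d) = d*(d - 2)*(d^3 - 2*d^2 - 19*d + 20) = d*(d - 2)*(d - 1)*(d^2 - d - 20) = d*(d - 5)*(d - 2)*(d - 1)*(d + 4)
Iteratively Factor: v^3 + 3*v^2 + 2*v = (v)*(v^2 + 3*v + 2) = v*(v + 2)*(v + 1)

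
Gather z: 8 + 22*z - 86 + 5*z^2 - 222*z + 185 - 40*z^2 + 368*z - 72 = -35*z^2 + 168*z + 35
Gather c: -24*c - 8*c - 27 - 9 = -32*c - 36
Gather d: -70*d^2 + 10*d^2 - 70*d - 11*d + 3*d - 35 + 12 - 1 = -60*d^2 - 78*d - 24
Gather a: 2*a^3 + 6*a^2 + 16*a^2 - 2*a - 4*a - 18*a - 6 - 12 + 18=2*a^3 + 22*a^2 - 24*a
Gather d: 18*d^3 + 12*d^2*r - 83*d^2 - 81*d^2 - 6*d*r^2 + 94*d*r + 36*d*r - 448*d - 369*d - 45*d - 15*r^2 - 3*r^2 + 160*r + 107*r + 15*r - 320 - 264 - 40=18*d^3 + d^2*(12*r - 164) + d*(-6*r^2 + 130*r - 862) - 18*r^2 + 282*r - 624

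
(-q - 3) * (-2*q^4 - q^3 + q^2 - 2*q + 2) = 2*q^5 + 7*q^4 + 2*q^3 - q^2 + 4*q - 6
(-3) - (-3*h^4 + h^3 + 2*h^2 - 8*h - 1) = 3*h^4 - h^3 - 2*h^2 + 8*h - 2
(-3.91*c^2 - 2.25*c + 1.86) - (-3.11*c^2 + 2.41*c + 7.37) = -0.8*c^2 - 4.66*c - 5.51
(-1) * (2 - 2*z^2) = 2*z^2 - 2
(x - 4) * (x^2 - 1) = x^3 - 4*x^2 - x + 4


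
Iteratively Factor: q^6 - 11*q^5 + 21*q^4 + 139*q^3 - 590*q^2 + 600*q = (q - 2)*(q^5 - 9*q^4 + 3*q^3 + 145*q^2 - 300*q) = (q - 5)*(q - 2)*(q^4 - 4*q^3 - 17*q^2 + 60*q) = (q - 5)*(q - 3)*(q - 2)*(q^3 - q^2 - 20*q) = (q - 5)*(q - 3)*(q - 2)*(q + 4)*(q^2 - 5*q) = q*(q - 5)*(q - 3)*(q - 2)*(q + 4)*(q - 5)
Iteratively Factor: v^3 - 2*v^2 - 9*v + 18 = (v + 3)*(v^2 - 5*v + 6) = (v - 3)*(v + 3)*(v - 2)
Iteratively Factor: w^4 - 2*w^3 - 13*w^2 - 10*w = (w - 5)*(w^3 + 3*w^2 + 2*w) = w*(w - 5)*(w^2 + 3*w + 2) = w*(w - 5)*(w + 1)*(w + 2)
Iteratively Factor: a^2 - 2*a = (a)*(a - 2)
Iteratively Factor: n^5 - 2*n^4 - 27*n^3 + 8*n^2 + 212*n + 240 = (n + 3)*(n^4 - 5*n^3 - 12*n^2 + 44*n + 80) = (n + 2)*(n + 3)*(n^3 - 7*n^2 + 2*n + 40) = (n - 5)*(n + 2)*(n + 3)*(n^2 - 2*n - 8) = (n - 5)*(n - 4)*(n + 2)*(n + 3)*(n + 2)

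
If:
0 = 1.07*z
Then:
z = 0.00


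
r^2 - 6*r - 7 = (r - 7)*(r + 1)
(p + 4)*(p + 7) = p^2 + 11*p + 28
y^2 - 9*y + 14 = (y - 7)*(y - 2)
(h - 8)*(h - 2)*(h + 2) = h^3 - 8*h^2 - 4*h + 32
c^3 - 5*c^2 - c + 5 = (c - 5)*(c - 1)*(c + 1)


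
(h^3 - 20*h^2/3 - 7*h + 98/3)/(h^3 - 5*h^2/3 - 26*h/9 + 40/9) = 3*(3*h^2 - 14*h - 49)/(9*h^2 + 3*h - 20)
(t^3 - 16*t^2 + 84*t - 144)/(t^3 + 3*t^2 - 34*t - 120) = (t^2 - 10*t + 24)/(t^2 + 9*t + 20)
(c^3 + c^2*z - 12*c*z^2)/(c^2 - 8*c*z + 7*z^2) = c*(c^2 + c*z - 12*z^2)/(c^2 - 8*c*z + 7*z^2)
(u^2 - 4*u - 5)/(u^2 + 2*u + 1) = (u - 5)/(u + 1)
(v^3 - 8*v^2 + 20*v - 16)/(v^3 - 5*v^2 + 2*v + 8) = (v - 2)/(v + 1)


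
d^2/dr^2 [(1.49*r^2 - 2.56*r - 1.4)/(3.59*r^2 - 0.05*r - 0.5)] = (-65.452162*r^3 - 92.21274*r^2 - 26.0634*r - 4.16)/(46.268279*r^6 - 1.933215*r^5 - 19.305225*r^4 + 0.538375*r^3 + 2.68875*r^2 - 0.0375*r - 0.125)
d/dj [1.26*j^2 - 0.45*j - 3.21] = 2.52*j - 0.45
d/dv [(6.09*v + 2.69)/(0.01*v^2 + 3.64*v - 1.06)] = (0.0609*v^2 + 22.1676*v - (0.02*v + 3.64)*(6.09*v + 2.69) - 6.4554)/(0.01*v^2 + 3.64*v - 1.06)^2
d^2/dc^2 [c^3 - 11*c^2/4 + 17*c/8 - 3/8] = 6*c - 11/2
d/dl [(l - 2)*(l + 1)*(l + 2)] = 3*l^2 + 2*l - 4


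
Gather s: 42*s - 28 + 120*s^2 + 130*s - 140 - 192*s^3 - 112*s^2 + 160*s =-192*s^3 + 8*s^2 + 332*s - 168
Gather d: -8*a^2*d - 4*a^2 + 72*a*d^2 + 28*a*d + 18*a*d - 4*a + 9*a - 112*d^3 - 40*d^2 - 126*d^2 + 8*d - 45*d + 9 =-4*a^2 + 5*a - 112*d^3 + d^2*(72*a - 166) + d*(-8*a^2 + 46*a - 37) + 9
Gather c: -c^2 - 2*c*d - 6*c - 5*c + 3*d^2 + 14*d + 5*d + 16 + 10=-c^2 + c*(-2*d - 11) + 3*d^2 + 19*d + 26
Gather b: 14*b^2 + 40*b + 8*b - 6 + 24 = 14*b^2 + 48*b + 18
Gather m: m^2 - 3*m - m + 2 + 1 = m^2 - 4*m + 3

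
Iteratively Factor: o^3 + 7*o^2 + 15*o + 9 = (o + 3)*(o^2 + 4*o + 3) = (o + 1)*(o + 3)*(o + 3)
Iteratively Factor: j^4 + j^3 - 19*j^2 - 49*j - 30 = (j + 1)*(j^3 - 19*j - 30) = (j - 5)*(j + 1)*(j^2 + 5*j + 6) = (j - 5)*(j + 1)*(j + 2)*(j + 3)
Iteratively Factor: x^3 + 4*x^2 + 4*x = (x)*(x^2 + 4*x + 4) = x*(x + 2)*(x + 2)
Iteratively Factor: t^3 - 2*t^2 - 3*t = (t)*(t^2 - 2*t - 3) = t*(t + 1)*(t - 3)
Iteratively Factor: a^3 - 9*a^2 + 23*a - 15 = (a - 3)*(a^2 - 6*a + 5) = (a - 5)*(a - 3)*(a - 1)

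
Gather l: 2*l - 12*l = -10*l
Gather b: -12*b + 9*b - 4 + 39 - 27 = 8 - 3*b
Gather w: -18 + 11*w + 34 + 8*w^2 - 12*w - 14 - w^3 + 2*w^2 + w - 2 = -w^3 + 10*w^2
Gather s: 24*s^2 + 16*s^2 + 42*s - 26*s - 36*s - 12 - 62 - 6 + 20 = 40*s^2 - 20*s - 60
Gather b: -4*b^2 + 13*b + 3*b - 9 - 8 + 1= -4*b^2 + 16*b - 16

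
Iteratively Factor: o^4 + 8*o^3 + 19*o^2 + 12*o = (o + 3)*(o^3 + 5*o^2 + 4*o) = (o + 1)*(o + 3)*(o^2 + 4*o) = o*(o + 1)*(o + 3)*(o + 4)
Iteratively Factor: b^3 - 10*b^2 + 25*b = (b - 5)*(b^2 - 5*b) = b*(b - 5)*(b - 5)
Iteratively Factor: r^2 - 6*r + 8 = (r - 2)*(r - 4)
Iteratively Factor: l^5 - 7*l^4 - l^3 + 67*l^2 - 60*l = (l - 1)*(l^4 - 6*l^3 - 7*l^2 + 60*l) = l*(l - 1)*(l^3 - 6*l^2 - 7*l + 60) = l*(l - 5)*(l - 1)*(l^2 - l - 12) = l*(l - 5)*(l - 1)*(l + 3)*(l - 4)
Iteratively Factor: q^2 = (q)*(q)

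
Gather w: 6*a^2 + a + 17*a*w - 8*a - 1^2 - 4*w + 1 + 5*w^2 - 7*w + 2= 6*a^2 - 7*a + 5*w^2 + w*(17*a - 11) + 2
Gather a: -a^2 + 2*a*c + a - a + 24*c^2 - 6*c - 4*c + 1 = -a^2 + 2*a*c + 24*c^2 - 10*c + 1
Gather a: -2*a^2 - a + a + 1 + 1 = 2 - 2*a^2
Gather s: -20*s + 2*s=-18*s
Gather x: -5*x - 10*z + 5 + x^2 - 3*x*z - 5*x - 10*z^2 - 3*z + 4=x^2 + x*(-3*z - 10) - 10*z^2 - 13*z + 9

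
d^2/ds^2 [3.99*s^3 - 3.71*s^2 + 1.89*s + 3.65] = 23.94*s - 7.42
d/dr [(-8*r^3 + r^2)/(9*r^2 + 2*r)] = 2*(-36*r^2 - 16*r + 1)/(81*r^2 + 36*r + 4)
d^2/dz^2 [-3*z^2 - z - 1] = -6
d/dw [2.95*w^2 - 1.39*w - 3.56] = 5.9*w - 1.39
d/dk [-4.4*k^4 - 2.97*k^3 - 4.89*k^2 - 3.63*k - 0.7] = -17.6*k^3 - 8.91*k^2 - 9.78*k - 3.63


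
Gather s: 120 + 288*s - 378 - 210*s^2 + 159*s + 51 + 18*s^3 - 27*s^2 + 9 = 18*s^3 - 237*s^2 + 447*s - 198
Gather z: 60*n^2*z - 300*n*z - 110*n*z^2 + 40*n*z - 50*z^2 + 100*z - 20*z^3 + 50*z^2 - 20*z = -110*n*z^2 - 20*z^3 + z*(60*n^2 - 260*n + 80)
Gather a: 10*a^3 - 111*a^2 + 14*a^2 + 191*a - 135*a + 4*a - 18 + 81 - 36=10*a^3 - 97*a^2 + 60*a + 27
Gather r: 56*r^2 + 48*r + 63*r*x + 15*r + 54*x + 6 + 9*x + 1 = 56*r^2 + r*(63*x + 63) + 63*x + 7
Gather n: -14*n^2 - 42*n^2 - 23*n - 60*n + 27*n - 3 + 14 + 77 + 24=-56*n^2 - 56*n + 112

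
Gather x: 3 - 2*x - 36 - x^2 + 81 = -x^2 - 2*x + 48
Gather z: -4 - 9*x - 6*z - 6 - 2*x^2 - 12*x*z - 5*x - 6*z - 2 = -2*x^2 - 14*x + z*(-12*x - 12) - 12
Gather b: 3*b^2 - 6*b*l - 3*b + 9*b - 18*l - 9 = 3*b^2 + b*(6 - 6*l) - 18*l - 9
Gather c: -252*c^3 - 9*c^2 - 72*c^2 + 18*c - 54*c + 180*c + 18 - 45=-252*c^3 - 81*c^2 + 144*c - 27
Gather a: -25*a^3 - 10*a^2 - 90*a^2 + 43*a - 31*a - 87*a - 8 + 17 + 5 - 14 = -25*a^3 - 100*a^2 - 75*a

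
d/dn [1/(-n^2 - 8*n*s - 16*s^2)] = 2*(n + 4*s)/(n^2 + 8*n*s + 16*s^2)^2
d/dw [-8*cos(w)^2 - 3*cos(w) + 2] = (16*cos(w) + 3)*sin(w)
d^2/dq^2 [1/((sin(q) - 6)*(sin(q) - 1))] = (-4*sin(q)^3 + 17*sin(q)^2 - 2*sin(q) - 86)/((sin(q) - 6)^3*(sin(q) - 1)^2)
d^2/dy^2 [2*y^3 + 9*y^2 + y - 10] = 12*y + 18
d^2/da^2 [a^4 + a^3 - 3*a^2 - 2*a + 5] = 12*a^2 + 6*a - 6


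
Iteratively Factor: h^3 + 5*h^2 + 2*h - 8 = (h + 2)*(h^2 + 3*h - 4) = (h - 1)*(h + 2)*(h + 4)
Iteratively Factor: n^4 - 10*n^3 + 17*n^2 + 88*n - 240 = (n + 3)*(n^3 - 13*n^2 + 56*n - 80) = (n - 4)*(n + 3)*(n^2 - 9*n + 20) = (n - 4)^2*(n + 3)*(n - 5)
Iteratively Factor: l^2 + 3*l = (l)*(l + 3)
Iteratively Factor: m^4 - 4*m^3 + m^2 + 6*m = (m)*(m^3 - 4*m^2 + m + 6) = m*(m - 2)*(m^2 - 2*m - 3) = m*(m - 3)*(m - 2)*(m + 1)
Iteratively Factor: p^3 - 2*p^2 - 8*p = (p)*(p^2 - 2*p - 8) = p*(p + 2)*(p - 4)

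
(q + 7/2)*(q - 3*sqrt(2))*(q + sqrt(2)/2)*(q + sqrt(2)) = q^4 - 3*sqrt(2)*q^3/2 + 7*q^3/2 - 8*q^2 - 21*sqrt(2)*q^2/4 - 28*q - 3*sqrt(2)*q - 21*sqrt(2)/2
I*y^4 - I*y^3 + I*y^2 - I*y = y*(y - I)*(y + I)*(I*y - I)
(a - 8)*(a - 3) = a^2 - 11*a + 24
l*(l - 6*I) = l^2 - 6*I*l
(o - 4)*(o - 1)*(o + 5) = o^3 - 21*o + 20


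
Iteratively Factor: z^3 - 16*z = (z)*(z^2 - 16) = z*(z - 4)*(z + 4)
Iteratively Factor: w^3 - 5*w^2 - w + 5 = (w - 5)*(w^2 - 1) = (w - 5)*(w + 1)*(w - 1)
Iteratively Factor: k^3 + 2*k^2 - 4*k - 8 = (k + 2)*(k^2 - 4) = (k + 2)^2*(k - 2)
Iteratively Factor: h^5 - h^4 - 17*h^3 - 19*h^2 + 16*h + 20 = (h + 2)*(h^4 - 3*h^3 - 11*h^2 + 3*h + 10) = (h + 1)*(h + 2)*(h^3 - 4*h^2 - 7*h + 10) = (h + 1)*(h + 2)^2*(h^2 - 6*h + 5) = (h - 1)*(h + 1)*(h + 2)^2*(h - 5)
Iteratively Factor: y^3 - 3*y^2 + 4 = (y - 2)*(y^2 - y - 2) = (y - 2)*(y + 1)*(y - 2)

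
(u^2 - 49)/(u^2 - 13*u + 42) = (u + 7)/(u - 6)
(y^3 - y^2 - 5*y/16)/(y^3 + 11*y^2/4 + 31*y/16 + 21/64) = 4*y*(4*y - 5)/(16*y^2 + 40*y + 21)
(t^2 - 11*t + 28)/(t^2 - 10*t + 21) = (t - 4)/(t - 3)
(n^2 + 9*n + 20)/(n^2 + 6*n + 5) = (n + 4)/(n + 1)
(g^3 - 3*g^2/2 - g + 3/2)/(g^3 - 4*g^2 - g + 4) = (g - 3/2)/(g - 4)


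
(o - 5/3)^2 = o^2 - 10*o/3 + 25/9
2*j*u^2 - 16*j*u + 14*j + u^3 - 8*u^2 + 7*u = (2*j + u)*(u - 7)*(u - 1)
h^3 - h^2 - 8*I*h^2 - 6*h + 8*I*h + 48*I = (h - 3)*(h + 2)*(h - 8*I)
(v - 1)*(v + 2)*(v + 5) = v^3 + 6*v^2 + 3*v - 10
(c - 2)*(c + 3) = c^2 + c - 6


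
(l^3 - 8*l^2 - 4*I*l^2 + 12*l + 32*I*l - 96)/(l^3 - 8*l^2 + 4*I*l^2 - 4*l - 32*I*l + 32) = (l - 6*I)/(l + 2*I)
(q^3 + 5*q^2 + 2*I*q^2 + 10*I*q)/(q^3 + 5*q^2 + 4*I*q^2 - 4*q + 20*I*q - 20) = q/(q + 2*I)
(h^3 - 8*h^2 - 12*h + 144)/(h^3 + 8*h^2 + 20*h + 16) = (h^2 - 12*h + 36)/(h^2 + 4*h + 4)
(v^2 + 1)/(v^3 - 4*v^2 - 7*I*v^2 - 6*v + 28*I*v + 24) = (v + I)/(v^2 + v*(-4 - 6*I) + 24*I)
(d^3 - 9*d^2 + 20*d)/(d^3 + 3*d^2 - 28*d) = (d - 5)/(d + 7)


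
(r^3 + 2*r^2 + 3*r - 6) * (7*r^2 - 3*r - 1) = 7*r^5 + 11*r^4 + 14*r^3 - 53*r^2 + 15*r + 6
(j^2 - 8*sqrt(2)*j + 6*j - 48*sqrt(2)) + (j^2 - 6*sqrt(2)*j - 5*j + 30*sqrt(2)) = 2*j^2 - 14*sqrt(2)*j + j - 18*sqrt(2)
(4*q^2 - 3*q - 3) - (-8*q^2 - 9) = 12*q^2 - 3*q + 6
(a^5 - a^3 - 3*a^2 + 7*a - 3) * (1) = a^5 - a^3 - 3*a^2 + 7*a - 3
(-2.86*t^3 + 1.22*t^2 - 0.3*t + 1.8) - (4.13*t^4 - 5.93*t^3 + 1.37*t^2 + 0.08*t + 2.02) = -4.13*t^4 + 3.07*t^3 - 0.15*t^2 - 0.38*t - 0.22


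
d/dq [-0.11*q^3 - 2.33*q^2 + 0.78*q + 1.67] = -0.33*q^2 - 4.66*q + 0.78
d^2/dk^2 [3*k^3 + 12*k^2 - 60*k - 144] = 18*k + 24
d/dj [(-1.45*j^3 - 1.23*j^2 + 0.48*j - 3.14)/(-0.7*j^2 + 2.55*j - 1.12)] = (1.015*j^4 - 7.395*j^3 + 2.0715*j^2 - 1.6408*j + 7.4694)/(0.49*j^4 - 3.57*j^3 + 8.0705*j^2 - 5.712*j + 1.2544)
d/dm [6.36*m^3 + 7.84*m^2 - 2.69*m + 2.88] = 19.08*m^2 + 15.68*m - 2.69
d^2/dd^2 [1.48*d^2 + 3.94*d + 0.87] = 2.96000000000000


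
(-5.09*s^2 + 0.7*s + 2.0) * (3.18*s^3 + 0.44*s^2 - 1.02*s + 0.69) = -16.1862*s^5 - 0.0135999999999998*s^4 + 11.8598*s^3 - 3.3461*s^2 - 1.557*s + 1.38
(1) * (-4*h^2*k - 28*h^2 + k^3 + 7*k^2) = -4*h^2*k - 28*h^2 + k^3 + 7*k^2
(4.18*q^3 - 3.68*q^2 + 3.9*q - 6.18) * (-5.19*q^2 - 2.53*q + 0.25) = -21.6942*q^5 + 8.5238*q^4 - 9.8856*q^3 + 21.2872*q^2 + 16.6104*q - 1.545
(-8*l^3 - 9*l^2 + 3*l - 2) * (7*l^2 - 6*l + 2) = -56*l^5 - 15*l^4 + 59*l^3 - 50*l^2 + 18*l - 4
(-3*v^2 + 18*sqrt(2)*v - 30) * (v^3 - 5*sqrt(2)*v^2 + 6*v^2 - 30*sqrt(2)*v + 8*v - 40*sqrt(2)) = -3*v^5 - 18*v^4 + 33*sqrt(2)*v^4 - 234*v^3 + 198*sqrt(2)*v^3 - 1260*v^2 + 414*sqrt(2)*v^2 - 1680*v + 900*sqrt(2)*v + 1200*sqrt(2)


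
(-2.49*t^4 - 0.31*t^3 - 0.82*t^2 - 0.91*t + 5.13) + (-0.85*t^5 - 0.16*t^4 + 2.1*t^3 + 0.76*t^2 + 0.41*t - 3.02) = -0.85*t^5 - 2.65*t^4 + 1.79*t^3 - 0.0599999999999999*t^2 - 0.5*t + 2.11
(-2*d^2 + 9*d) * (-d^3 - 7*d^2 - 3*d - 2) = 2*d^5 + 5*d^4 - 57*d^3 - 23*d^2 - 18*d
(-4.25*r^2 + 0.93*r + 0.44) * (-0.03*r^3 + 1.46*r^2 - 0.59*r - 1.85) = 0.1275*r^5 - 6.2329*r^4 + 3.8521*r^3 + 7.9562*r^2 - 1.9801*r - 0.814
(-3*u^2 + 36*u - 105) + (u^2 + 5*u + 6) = -2*u^2 + 41*u - 99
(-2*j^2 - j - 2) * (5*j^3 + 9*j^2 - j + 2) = -10*j^5 - 23*j^4 - 17*j^3 - 21*j^2 - 4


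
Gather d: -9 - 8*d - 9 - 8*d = -16*d - 18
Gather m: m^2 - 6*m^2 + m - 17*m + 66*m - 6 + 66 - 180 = -5*m^2 + 50*m - 120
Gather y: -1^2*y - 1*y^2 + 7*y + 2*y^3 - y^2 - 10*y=2*y^3 - 2*y^2 - 4*y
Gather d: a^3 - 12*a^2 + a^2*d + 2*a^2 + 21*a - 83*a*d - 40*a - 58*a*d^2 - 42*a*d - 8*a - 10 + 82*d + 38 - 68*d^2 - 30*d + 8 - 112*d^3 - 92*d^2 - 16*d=a^3 - 10*a^2 - 27*a - 112*d^3 + d^2*(-58*a - 160) + d*(a^2 - 125*a + 36) + 36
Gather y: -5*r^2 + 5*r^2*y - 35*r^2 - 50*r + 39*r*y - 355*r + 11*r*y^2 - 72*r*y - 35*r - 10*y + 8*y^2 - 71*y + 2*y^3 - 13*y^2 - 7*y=-40*r^2 - 440*r + 2*y^3 + y^2*(11*r - 5) + y*(5*r^2 - 33*r - 88)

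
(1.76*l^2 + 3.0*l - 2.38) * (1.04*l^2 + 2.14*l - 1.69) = 1.8304*l^4 + 6.8864*l^3 + 0.9704*l^2 - 10.1632*l + 4.0222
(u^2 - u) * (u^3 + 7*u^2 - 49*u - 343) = u^5 + 6*u^4 - 56*u^3 - 294*u^2 + 343*u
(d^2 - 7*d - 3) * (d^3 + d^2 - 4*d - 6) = d^5 - 6*d^4 - 14*d^3 + 19*d^2 + 54*d + 18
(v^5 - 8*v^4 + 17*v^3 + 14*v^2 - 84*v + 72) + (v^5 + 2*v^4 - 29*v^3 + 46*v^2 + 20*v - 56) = 2*v^5 - 6*v^4 - 12*v^3 + 60*v^2 - 64*v + 16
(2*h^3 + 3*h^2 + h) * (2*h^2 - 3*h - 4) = 4*h^5 - 15*h^3 - 15*h^2 - 4*h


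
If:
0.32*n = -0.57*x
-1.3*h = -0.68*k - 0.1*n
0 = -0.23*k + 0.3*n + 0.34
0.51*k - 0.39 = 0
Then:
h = 0.36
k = 0.76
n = -0.55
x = 0.31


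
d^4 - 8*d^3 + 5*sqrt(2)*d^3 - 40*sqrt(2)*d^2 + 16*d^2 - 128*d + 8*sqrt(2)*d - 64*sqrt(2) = (d - 8)*(d + sqrt(2))*(d + 2*sqrt(2))^2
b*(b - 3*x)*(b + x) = b^3 - 2*b^2*x - 3*b*x^2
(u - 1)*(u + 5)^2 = u^3 + 9*u^2 + 15*u - 25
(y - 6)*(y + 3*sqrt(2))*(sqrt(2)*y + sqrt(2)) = sqrt(2)*y^3 - 5*sqrt(2)*y^2 + 6*y^2 - 30*y - 6*sqrt(2)*y - 36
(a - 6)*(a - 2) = a^2 - 8*a + 12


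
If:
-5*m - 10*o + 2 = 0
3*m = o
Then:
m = 2/35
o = 6/35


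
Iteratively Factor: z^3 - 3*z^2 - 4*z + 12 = (z - 2)*(z^2 - z - 6) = (z - 3)*(z - 2)*(z + 2)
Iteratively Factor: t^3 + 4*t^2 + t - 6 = (t - 1)*(t^2 + 5*t + 6) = (t - 1)*(t + 2)*(t + 3)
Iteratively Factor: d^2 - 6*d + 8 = (d - 2)*(d - 4)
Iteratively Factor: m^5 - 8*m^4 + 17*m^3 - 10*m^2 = (m)*(m^4 - 8*m^3 + 17*m^2 - 10*m) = m^2*(m^3 - 8*m^2 + 17*m - 10) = m^2*(m - 2)*(m^2 - 6*m + 5) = m^2*(m - 5)*(m - 2)*(m - 1)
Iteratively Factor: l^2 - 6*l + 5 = (l - 1)*(l - 5)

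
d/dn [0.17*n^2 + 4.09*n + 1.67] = 0.34*n + 4.09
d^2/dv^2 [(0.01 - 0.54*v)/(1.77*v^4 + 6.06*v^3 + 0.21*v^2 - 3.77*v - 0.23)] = (-20.301192*v^7 - 92.0477880000001*v^6 - 116.970912*v^5 - 21.269682*v^4 - 29.181504*v^3 - 10.351098*v^2 - 0.120365999999999*v + 1.221692)/(5.545233*v^12 + 56.956122*v^11 + 196.976043*v^10 + 200.626929*v^9 - 221.418306*v^8 - 437.752188*v^7 + 20.841318*v^6 + 265.344165*v^5 + 40.732353*v^4 - 51.528365*v^3 - 9.773574*v^2 - 0.598299*v - 0.012167)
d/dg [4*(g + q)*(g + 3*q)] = 8*g + 16*q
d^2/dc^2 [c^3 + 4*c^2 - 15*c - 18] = 6*c + 8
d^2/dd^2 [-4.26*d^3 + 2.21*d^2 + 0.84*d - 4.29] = 4.42 - 25.56*d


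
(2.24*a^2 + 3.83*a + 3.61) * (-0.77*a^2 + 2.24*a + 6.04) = -1.7248*a^4 + 2.0685*a^3 + 19.3291*a^2 + 31.2196*a + 21.8044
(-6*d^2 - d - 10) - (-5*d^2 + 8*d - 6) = -d^2 - 9*d - 4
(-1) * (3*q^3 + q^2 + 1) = -3*q^3 - q^2 - 1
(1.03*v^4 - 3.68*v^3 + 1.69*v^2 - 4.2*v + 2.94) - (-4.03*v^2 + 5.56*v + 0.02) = 1.03*v^4 - 3.68*v^3 + 5.72*v^2 - 9.76*v + 2.92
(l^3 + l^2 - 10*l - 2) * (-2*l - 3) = -2*l^4 - 5*l^3 + 17*l^2 + 34*l + 6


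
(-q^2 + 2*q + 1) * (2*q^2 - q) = -2*q^4 + 5*q^3 - q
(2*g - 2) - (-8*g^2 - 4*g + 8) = 8*g^2 + 6*g - 10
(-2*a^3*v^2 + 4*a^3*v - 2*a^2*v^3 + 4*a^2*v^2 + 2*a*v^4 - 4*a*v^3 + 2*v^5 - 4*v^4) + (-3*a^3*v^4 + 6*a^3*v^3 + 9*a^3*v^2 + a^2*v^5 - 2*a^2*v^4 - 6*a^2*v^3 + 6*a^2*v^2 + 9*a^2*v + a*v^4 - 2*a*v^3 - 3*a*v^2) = -3*a^3*v^4 + 6*a^3*v^3 + 7*a^3*v^2 + 4*a^3*v + a^2*v^5 - 2*a^2*v^4 - 8*a^2*v^3 + 10*a^2*v^2 + 9*a^2*v + 3*a*v^4 - 6*a*v^3 - 3*a*v^2 + 2*v^5 - 4*v^4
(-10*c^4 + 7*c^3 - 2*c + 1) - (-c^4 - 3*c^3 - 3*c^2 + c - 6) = -9*c^4 + 10*c^3 + 3*c^2 - 3*c + 7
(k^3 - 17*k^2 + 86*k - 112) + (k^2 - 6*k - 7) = k^3 - 16*k^2 + 80*k - 119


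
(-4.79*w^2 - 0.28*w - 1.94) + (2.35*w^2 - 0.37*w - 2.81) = -2.44*w^2 - 0.65*w - 4.75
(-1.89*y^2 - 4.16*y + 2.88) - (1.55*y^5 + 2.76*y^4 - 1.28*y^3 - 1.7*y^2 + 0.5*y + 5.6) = -1.55*y^5 - 2.76*y^4 + 1.28*y^3 - 0.19*y^2 - 4.66*y - 2.72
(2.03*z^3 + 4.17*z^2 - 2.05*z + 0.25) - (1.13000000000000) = 2.03*z^3 + 4.17*z^2 - 2.05*z - 0.88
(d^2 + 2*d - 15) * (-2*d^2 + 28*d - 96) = -2*d^4 + 24*d^3 - 10*d^2 - 612*d + 1440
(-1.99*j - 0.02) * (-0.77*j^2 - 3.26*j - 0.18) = 1.5323*j^3 + 6.5028*j^2 + 0.4234*j + 0.0036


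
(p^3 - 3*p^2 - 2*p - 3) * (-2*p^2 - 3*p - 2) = -2*p^5 + 3*p^4 + 11*p^3 + 18*p^2 + 13*p + 6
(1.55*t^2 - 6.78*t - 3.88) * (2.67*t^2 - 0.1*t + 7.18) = 4.1385*t^4 - 18.2576*t^3 + 1.4474*t^2 - 48.2924*t - 27.8584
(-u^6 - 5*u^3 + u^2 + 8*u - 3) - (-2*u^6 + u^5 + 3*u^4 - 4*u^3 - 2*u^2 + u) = u^6 - u^5 - 3*u^4 - u^3 + 3*u^2 + 7*u - 3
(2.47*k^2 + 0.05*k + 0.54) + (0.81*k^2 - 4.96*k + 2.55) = 3.28*k^2 - 4.91*k + 3.09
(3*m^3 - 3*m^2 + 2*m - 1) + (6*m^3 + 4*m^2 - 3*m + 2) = 9*m^3 + m^2 - m + 1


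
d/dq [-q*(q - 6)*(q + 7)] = -3*q^2 - 2*q + 42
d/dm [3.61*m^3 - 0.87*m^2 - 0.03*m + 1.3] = 10.83*m^2 - 1.74*m - 0.03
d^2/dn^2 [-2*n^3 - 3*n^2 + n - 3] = -12*n - 6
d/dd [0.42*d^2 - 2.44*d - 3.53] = 0.84*d - 2.44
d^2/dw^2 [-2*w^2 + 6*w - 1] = -4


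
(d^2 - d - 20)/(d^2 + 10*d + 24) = (d - 5)/(d + 6)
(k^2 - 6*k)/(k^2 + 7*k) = (k - 6)/(k + 7)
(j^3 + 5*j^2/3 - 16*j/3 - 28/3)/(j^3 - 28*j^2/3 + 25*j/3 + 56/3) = (j^2 + 4*j + 4)/(j^2 - 7*j - 8)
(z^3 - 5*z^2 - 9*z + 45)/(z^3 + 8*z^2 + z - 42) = (z^2 - 8*z + 15)/(z^2 + 5*z - 14)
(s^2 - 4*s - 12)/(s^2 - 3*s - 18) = (s + 2)/(s + 3)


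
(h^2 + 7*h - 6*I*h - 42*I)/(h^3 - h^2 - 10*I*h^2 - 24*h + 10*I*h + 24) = (h + 7)/(h^2 - h*(1 + 4*I) + 4*I)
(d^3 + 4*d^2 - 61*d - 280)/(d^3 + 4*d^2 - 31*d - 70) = (d^2 - 3*d - 40)/(d^2 - 3*d - 10)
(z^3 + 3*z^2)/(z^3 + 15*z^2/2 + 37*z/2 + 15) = 2*z^2/(2*z^2 + 9*z + 10)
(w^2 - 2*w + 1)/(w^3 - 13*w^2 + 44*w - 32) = (w - 1)/(w^2 - 12*w + 32)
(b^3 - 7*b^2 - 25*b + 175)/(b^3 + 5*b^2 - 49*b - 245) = (b - 5)/(b + 7)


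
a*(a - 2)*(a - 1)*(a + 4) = a^4 + a^3 - 10*a^2 + 8*a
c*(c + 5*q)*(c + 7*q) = c^3 + 12*c^2*q + 35*c*q^2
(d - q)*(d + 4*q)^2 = d^3 + 7*d^2*q + 8*d*q^2 - 16*q^3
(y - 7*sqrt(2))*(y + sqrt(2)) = y^2 - 6*sqrt(2)*y - 14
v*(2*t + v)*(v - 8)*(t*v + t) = 2*t^2*v^3 - 14*t^2*v^2 - 16*t^2*v + t*v^4 - 7*t*v^3 - 8*t*v^2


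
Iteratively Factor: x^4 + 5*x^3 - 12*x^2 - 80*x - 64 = (x + 4)*(x^3 + x^2 - 16*x - 16) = (x - 4)*(x + 4)*(x^2 + 5*x + 4) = (x - 4)*(x + 4)^2*(x + 1)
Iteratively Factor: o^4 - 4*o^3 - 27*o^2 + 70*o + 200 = (o - 5)*(o^3 + o^2 - 22*o - 40) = (o - 5)*(o + 2)*(o^2 - o - 20) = (o - 5)*(o + 2)*(o + 4)*(o - 5)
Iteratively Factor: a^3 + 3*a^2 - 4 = (a - 1)*(a^2 + 4*a + 4) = (a - 1)*(a + 2)*(a + 2)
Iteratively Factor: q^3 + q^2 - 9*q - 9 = (q - 3)*(q^2 + 4*q + 3) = (q - 3)*(q + 1)*(q + 3)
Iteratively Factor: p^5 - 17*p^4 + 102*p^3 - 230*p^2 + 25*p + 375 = (p + 1)*(p^4 - 18*p^3 + 120*p^2 - 350*p + 375) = (p - 5)*(p + 1)*(p^3 - 13*p^2 + 55*p - 75) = (p - 5)^2*(p + 1)*(p^2 - 8*p + 15) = (p - 5)^3*(p + 1)*(p - 3)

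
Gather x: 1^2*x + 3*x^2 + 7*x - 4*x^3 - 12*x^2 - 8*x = -4*x^3 - 9*x^2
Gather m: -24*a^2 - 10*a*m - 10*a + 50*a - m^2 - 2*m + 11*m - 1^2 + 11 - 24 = -24*a^2 + 40*a - m^2 + m*(9 - 10*a) - 14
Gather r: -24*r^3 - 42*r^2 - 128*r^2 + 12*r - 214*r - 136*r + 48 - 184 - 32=-24*r^3 - 170*r^2 - 338*r - 168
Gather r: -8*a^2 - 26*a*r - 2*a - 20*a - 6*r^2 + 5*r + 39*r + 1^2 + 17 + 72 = -8*a^2 - 22*a - 6*r^2 + r*(44 - 26*a) + 90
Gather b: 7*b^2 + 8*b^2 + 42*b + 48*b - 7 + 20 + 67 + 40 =15*b^2 + 90*b + 120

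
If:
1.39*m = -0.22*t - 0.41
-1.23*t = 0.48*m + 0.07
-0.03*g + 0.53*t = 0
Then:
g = 1.10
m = -0.30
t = 0.06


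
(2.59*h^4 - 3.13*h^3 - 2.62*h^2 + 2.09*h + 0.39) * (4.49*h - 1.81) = 11.6291*h^5 - 18.7416*h^4 - 6.0985*h^3 + 14.1263*h^2 - 2.0318*h - 0.7059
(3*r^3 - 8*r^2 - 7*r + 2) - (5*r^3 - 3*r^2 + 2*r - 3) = -2*r^3 - 5*r^2 - 9*r + 5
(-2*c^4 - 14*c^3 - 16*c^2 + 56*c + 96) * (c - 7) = -2*c^5 + 82*c^3 + 168*c^2 - 296*c - 672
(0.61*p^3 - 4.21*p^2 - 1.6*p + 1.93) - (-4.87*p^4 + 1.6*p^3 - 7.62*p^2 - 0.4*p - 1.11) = 4.87*p^4 - 0.99*p^3 + 3.41*p^2 - 1.2*p + 3.04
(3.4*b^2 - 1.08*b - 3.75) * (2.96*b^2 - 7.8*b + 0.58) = 10.064*b^4 - 29.7168*b^3 - 0.704000000000001*b^2 + 28.6236*b - 2.175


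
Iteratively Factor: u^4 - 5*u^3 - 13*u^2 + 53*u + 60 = (u - 5)*(u^3 - 13*u - 12) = (u - 5)*(u + 1)*(u^2 - u - 12) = (u - 5)*(u - 4)*(u + 1)*(u + 3)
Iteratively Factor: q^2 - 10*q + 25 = (q - 5)*(q - 5)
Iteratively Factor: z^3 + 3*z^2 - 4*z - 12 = (z + 3)*(z^2 - 4) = (z - 2)*(z + 3)*(z + 2)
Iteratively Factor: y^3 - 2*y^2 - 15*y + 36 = (y - 3)*(y^2 + y - 12) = (y - 3)^2*(y + 4)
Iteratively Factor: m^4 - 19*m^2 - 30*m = (m + 2)*(m^3 - 2*m^2 - 15*m) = (m - 5)*(m + 2)*(m^2 + 3*m) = m*(m - 5)*(m + 2)*(m + 3)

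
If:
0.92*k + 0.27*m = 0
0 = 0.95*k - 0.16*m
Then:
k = 0.00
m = 0.00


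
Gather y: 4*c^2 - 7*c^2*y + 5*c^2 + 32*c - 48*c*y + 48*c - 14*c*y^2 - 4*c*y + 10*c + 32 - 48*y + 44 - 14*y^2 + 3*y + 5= 9*c^2 + 90*c + y^2*(-14*c - 14) + y*(-7*c^2 - 52*c - 45) + 81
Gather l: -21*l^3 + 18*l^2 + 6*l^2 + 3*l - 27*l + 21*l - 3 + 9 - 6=-21*l^3 + 24*l^2 - 3*l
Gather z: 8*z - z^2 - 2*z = -z^2 + 6*z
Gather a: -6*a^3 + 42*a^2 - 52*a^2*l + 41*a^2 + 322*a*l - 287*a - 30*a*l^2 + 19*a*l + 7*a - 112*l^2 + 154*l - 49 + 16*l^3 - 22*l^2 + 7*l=-6*a^3 + a^2*(83 - 52*l) + a*(-30*l^2 + 341*l - 280) + 16*l^3 - 134*l^2 + 161*l - 49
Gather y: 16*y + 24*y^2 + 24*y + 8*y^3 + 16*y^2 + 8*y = 8*y^3 + 40*y^2 + 48*y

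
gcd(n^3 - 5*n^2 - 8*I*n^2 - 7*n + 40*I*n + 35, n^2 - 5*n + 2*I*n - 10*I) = n - 5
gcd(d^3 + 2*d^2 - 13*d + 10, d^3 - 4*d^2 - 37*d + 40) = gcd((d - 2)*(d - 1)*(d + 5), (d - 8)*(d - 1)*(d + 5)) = d^2 + 4*d - 5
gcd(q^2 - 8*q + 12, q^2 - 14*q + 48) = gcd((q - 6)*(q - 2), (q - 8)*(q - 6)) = q - 6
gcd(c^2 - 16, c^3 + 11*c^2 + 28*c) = c + 4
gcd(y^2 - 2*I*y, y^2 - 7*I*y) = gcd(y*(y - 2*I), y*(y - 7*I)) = y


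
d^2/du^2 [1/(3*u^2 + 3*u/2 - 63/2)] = 4*(-4*u^2 - 2*u + (4*u + 1)^2 + 42)/(3*(2*u^2 + u - 21)^3)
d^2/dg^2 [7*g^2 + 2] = 14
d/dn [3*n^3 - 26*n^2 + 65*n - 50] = 9*n^2 - 52*n + 65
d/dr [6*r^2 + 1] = 12*r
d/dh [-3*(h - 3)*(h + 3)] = -6*h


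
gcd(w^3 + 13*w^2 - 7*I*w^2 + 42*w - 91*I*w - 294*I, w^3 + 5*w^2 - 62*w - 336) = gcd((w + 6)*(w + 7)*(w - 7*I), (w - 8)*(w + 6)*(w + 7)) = w^2 + 13*w + 42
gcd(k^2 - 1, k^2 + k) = k + 1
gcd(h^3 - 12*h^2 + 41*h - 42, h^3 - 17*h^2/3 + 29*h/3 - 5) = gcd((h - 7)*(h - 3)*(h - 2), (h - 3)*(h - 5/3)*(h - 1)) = h - 3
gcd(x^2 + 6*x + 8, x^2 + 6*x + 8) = x^2 + 6*x + 8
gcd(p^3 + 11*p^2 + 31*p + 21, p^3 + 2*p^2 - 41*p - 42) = p^2 + 8*p + 7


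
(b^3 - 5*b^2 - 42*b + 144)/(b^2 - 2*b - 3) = (b^2 - 2*b - 48)/(b + 1)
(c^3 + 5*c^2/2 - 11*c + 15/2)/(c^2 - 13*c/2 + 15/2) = (c^2 + 4*c - 5)/(c - 5)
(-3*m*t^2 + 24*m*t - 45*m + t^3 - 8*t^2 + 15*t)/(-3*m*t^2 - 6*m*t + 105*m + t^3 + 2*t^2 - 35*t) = (t - 3)/(t + 7)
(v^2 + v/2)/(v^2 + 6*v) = (v + 1/2)/(v + 6)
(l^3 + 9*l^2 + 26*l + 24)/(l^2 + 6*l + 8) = l + 3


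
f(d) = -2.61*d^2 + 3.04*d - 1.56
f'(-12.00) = 65.68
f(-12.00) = -413.88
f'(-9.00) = 50.02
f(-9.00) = -240.33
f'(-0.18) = 3.98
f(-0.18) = -2.19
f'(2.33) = -9.12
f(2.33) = -8.65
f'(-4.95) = 28.88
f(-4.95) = -80.56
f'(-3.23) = 19.90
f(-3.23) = -38.61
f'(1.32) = -3.85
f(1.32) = -2.09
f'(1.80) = -6.36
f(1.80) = -4.54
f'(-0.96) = 8.05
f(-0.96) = -6.88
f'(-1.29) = 9.77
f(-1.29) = -9.82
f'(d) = 3.04 - 5.22*d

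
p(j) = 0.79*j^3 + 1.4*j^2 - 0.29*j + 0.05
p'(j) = 2.37*j^2 + 2.8*j - 0.29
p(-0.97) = 0.93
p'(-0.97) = -0.78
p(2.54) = 21.29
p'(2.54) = 22.11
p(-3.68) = -19.29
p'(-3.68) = 21.50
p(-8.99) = -458.19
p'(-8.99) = 166.08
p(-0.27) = 0.21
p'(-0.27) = -0.87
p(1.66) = 7.04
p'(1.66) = 10.89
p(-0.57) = 0.52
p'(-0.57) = -1.12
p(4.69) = 110.98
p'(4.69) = 64.97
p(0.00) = 0.05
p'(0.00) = -0.29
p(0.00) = 0.05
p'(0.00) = -0.29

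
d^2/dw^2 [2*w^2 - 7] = 4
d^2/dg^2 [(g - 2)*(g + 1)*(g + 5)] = 6*g + 8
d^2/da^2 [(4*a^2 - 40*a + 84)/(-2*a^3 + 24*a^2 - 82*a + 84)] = -4/(a^3 - 6*a^2 + 12*a - 8)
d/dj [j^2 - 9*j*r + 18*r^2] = 2*j - 9*r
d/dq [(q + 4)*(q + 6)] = 2*q + 10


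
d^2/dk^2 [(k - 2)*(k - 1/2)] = 2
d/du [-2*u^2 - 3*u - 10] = -4*u - 3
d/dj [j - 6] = 1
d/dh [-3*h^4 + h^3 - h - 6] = -12*h^3 + 3*h^2 - 1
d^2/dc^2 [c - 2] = 0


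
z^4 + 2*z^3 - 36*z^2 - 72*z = z*(z - 6)*(z + 2)*(z + 6)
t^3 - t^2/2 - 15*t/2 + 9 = (t - 2)*(t - 3/2)*(t + 3)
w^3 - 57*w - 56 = (w - 8)*(w + 1)*(w + 7)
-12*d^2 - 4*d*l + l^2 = (-6*d + l)*(2*d + l)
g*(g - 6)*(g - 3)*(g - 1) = g^4 - 10*g^3 + 27*g^2 - 18*g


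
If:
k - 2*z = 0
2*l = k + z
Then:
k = 2*z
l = 3*z/2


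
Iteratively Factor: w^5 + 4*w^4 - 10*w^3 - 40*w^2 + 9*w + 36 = (w + 1)*(w^4 + 3*w^3 - 13*w^2 - 27*w + 36) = (w - 3)*(w + 1)*(w^3 + 6*w^2 + 5*w - 12) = (w - 3)*(w + 1)*(w + 4)*(w^2 + 2*w - 3) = (w - 3)*(w + 1)*(w + 3)*(w + 4)*(w - 1)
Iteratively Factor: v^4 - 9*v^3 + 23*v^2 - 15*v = (v - 5)*(v^3 - 4*v^2 + 3*v) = (v - 5)*(v - 1)*(v^2 - 3*v) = v*(v - 5)*(v - 1)*(v - 3)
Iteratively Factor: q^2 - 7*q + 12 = (q - 4)*(q - 3)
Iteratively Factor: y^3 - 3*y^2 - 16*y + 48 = (y + 4)*(y^2 - 7*y + 12) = (y - 4)*(y + 4)*(y - 3)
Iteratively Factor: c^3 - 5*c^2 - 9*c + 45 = (c + 3)*(c^2 - 8*c + 15) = (c - 3)*(c + 3)*(c - 5)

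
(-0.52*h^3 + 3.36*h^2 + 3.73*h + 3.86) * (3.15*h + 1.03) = -1.638*h^4 + 10.0484*h^3 + 15.2103*h^2 + 16.0009*h + 3.9758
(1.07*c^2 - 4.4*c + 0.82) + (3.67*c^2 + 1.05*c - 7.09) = 4.74*c^2 - 3.35*c - 6.27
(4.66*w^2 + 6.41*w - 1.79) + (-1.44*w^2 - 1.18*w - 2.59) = 3.22*w^2 + 5.23*w - 4.38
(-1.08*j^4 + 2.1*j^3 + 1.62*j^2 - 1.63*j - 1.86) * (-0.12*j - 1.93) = 0.1296*j^5 + 1.8324*j^4 - 4.2474*j^3 - 2.931*j^2 + 3.3691*j + 3.5898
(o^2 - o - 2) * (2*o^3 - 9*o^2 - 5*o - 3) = 2*o^5 - 11*o^4 + 20*o^2 + 13*o + 6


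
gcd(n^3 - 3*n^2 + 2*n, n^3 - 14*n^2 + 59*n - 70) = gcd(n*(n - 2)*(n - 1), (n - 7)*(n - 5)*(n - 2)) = n - 2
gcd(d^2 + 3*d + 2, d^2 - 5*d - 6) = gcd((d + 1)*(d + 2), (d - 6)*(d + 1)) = d + 1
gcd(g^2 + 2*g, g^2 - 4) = g + 2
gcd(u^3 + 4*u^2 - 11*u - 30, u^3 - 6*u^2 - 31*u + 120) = u^2 + 2*u - 15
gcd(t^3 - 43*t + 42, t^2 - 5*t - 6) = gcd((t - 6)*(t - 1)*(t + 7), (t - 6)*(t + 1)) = t - 6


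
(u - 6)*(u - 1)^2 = u^3 - 8*u^2 + 13*u - 6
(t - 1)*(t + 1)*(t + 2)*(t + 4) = t^4 + 6*t^3 + 7*t^2 - 6*t - 8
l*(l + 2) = l^2 + 2*l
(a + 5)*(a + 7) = a^2 + 12*a + 35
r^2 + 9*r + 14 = (r + 2)*(r + 7)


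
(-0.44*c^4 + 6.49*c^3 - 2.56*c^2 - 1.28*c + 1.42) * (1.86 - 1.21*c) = 0.5324*c^5 - 8.6713*c^4 + 15.169*c^3 - 3.2128*c^2 - 4.099*c + 2.6412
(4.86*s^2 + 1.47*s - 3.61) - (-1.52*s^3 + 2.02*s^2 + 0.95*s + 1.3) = 1.52*s^3 + 2.84*s^2 + 0.52*s - 4.91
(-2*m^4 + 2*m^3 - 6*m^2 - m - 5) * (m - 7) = -2*m^5 + 16*m^4 - 20*m^3 + 41*m^2 + 2*m + 35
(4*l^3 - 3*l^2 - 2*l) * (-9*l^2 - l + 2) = -36*l^5 + 23*l^4 + 29*l^3 - 4*l^2 - 4*l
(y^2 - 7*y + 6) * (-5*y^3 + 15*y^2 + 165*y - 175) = -5*y^5 + 50*y^4 + 30*y^3 - 1240*y^2 + 2215*y - 1050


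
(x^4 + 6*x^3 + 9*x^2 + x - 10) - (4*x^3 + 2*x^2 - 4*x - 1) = x^4 + 2*x^3 + 7*x^2 + 5*x - 9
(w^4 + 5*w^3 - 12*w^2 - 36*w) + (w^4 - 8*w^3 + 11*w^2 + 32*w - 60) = 2*w^4 - 3*w^3 - w^2 - 4*w - 60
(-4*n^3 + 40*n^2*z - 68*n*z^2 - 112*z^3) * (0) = 0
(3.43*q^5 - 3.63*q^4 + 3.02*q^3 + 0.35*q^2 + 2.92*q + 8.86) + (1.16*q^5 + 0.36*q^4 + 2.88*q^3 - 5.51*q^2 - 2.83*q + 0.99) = 4.59*q^5 - 3.27*q^4 + 5.9*q^3 - 5.16*q^2 + 0.0899999999999999*q + 9.85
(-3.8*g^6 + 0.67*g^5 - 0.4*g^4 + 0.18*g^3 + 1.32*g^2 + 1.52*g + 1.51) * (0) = 0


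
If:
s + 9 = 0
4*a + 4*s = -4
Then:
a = 8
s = -9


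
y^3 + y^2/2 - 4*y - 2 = (y - 2)*(y + 1/2)*(y + 2)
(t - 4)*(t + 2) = t^2 - 2*t - 8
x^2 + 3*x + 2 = (x + 1)*(x + 2)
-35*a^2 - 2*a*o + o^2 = (-7*a + o)*(5*a + o)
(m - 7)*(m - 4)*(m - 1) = m^3 - 12*m^2 + 39*m - 28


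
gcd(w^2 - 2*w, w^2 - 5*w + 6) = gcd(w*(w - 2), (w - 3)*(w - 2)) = w - 2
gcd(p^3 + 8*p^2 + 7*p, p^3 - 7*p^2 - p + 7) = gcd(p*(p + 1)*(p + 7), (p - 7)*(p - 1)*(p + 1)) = p + 1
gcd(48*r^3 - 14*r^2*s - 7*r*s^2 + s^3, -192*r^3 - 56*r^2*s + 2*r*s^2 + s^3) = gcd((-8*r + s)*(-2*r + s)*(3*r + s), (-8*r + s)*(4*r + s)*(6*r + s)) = 8*r - s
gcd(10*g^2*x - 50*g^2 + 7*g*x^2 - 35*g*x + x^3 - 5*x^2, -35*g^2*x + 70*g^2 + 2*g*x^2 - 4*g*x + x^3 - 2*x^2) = 1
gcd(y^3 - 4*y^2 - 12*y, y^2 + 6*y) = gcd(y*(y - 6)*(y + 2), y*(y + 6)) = y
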